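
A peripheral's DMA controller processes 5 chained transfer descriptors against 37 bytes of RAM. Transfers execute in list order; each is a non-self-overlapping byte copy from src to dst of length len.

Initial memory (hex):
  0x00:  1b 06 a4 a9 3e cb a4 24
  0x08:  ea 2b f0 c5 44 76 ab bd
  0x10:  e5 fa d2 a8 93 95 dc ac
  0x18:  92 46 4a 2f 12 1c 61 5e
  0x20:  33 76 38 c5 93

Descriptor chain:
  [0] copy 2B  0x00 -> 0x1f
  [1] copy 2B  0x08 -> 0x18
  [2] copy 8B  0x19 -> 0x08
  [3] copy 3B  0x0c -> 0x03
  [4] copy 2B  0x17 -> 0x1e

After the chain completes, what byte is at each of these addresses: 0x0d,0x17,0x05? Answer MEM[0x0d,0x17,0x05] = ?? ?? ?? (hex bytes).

MEM[0x0d,0x17,0x05] = 61 ac 1b

D0: mem[0x1f..0x20] <- [1b 06]
D1: mem[0x18..0x19] <- [ea 2b]
D2: mem[0x08..0x0f] <- [2b 4a 2f 12 1c 61 1b 06]
D3: mem[0x03..0x05] <- [1c 61 1b]
D4: mem[0x1e..0x1f] <- [ac ea]
query mem[0x0d]=0x61, mem[0x17]=0xac, mem[0x05]=0x1b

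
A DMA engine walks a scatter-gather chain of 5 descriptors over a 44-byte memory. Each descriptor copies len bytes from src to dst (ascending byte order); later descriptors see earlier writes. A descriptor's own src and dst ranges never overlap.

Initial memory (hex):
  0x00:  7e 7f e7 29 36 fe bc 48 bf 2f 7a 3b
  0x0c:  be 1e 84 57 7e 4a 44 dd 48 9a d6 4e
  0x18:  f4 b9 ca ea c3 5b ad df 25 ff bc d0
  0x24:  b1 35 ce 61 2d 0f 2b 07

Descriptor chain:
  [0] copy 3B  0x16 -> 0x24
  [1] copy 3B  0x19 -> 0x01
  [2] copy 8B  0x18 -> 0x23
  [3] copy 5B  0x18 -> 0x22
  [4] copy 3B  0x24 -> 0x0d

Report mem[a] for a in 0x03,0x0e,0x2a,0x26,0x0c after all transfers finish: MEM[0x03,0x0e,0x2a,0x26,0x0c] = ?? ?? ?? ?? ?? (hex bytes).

#0 dst[0x24+3] := {0xd6,0x4e,0xf4}
#1 dst[0x01+3] := {0xb9,0xca,0xea}
#2 dst[0x23+8] := {0xf4,0xb9,0xca,0xea,0xc3,0x5b,0xad,0xdf}
#3 dst[0x22+5] := {0xf4,0xb9,0xca,0xea,0xc3}
#4 dst[0x0d+3] := {0xca,0xea,0xc3}
query mem[0x03]=0xea, mem[0x0e]=0xea, mem[0x2a]=0xdf, mem[0x26]=0xc3, mem[0x0c]=0xbe

MEM[0x03,0x0e,0x2a,0x26,0x0c] = ea ea df c3 be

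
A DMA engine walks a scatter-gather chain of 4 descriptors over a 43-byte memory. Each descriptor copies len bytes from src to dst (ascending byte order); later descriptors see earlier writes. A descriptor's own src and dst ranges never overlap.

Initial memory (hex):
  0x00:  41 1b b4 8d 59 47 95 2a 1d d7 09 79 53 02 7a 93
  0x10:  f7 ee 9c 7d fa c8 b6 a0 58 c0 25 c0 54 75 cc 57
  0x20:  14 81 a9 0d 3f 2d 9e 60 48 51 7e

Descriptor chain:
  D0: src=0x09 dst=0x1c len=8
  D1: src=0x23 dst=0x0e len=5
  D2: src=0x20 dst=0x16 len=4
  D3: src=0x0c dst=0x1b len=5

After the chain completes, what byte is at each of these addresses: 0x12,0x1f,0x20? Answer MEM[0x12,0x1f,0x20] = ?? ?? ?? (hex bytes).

  after D0: wrote 8B at 0x1c = d7097953027a93f7
  after D1: wrote 5B at 0x0e = f73f2d9e60
  after D2: wrote 4B at 0x16 = 027a93f7
  after D3: wrote 5B at 0x1b = 5302f73f2d
query mem[0x12]=0x60, mem[0x1f]=0x2d, mem[0x20]=0x02

MEM[0x12,0x1f,0x20] = 60 2d 02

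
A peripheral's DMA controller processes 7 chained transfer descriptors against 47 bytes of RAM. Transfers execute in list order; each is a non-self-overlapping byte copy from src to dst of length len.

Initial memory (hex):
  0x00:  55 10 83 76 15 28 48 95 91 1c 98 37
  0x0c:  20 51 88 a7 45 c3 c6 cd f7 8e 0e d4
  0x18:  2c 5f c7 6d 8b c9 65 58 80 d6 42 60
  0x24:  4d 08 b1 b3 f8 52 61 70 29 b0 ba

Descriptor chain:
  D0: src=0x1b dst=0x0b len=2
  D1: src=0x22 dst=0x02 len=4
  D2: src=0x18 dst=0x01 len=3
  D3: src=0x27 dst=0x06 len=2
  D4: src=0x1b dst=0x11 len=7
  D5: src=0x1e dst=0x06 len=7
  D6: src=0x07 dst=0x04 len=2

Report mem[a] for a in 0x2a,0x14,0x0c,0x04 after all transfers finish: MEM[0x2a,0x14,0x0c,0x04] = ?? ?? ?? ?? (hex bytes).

MEM[0x2a,0x14,0x0c,0x04] = 61 65 4d 58

D0: mem[0x0b..0x0c] <- [6d 8b]
D1: mem[0x02..0x05] <- [42 60 4d 08]
D2: mem[0x01..0x03] <- [2c 5f c7]
D3: mem[0x06..0x07] <- [b3 f8]
D4: mem[0x11..0x17] <- [6d 8b c9 65 58 80 d6]
D5: mem[0x06..0x0c] <- [65 58 80 d6 42 60 4d]
D6: mem[0x04..0x05] <- [58 80]
query mem[0x2a]=0x61, mem[0x14]=0x65, mem[0x0c]=0x4d, mem[0x04]=0x58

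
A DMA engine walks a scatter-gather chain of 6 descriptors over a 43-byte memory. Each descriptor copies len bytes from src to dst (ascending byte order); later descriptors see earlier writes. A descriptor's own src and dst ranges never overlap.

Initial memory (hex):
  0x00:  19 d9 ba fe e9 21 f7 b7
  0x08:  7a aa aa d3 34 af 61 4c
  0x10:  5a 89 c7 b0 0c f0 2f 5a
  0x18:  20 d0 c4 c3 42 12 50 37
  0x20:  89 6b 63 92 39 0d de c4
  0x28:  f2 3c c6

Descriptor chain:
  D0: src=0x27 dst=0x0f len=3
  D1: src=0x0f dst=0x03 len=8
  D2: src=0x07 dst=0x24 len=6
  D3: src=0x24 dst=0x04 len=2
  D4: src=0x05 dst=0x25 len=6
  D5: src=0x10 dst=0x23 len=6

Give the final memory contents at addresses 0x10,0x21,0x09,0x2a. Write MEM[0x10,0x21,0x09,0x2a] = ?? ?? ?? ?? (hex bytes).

D0: mem[0x0f..0x11] <- [c4 f2 3c]
D1: mem[0x03..0x0a] <- [c4 f2 3c c7 b0 0c f0 2f]
D2: mem[0x24..0x29] <- [b0 0c f0 2f d3 34]
D3: mem[0x04..0x05] <- [b0 0c]
D4: mem[0x25..0x2a] <- [0c c7 b0 0c f0 2f]
D5: mem[0x23..0x28] <- [f2 3c c7 b0 0c f0]
query mem[0x10]=0xf2, mem[0x21]=0x6b, mem[0x09]=0xf0, mem[0x2a]=0x2f

MEM[0x10,0x21,0x09,0x2a] = f2 6b f0 2f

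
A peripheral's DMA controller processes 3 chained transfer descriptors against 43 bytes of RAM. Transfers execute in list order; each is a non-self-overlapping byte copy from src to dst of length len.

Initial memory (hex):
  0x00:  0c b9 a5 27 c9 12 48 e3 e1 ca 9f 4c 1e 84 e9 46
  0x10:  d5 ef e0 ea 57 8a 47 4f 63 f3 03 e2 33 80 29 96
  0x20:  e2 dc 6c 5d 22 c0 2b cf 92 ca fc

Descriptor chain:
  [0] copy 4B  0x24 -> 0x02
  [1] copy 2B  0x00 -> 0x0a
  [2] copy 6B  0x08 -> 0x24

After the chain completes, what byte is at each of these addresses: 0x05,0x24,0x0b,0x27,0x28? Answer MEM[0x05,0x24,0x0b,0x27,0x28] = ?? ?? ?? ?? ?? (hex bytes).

MEM[0x05,0x24,0x0b,0x27,0x28] = cf e1 b9 b9 1e

D0: mem[0x02..0x05] <- [22 c0 2b cf]
D1: mem[0x0a..0x0b] <- [0c b9]
D2: mem[0x24..0x29] <- [e1 ca 0c b9 1e 84]
query mem[0x05]=0xcf, mem[0x24]=0xe1, mem[0x0b]=0xb9, mem[0x27]=0xb9, mem[0x28]=0x1e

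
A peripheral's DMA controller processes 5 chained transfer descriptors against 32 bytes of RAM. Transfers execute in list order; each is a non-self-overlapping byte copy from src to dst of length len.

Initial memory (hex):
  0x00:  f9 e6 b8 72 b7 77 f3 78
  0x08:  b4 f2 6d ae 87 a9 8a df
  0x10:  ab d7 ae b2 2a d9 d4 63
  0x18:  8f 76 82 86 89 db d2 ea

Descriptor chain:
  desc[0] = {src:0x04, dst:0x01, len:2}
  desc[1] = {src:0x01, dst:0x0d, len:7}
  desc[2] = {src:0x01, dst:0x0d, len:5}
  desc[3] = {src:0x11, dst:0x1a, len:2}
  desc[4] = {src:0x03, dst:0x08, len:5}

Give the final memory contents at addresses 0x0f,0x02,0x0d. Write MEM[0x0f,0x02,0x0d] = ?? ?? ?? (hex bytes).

MEM[0x0f,0x02,0x0d] = 72 77 b7

D0: mem[0x01..0x02] <- [b7 77]
D1: mem[0x0d..0x13] <- [b7 77 72 b7 77 f3 78]
D2: mem[0x0d..0x11] <- [b7 77 72 b7 77]
D3: mem[0x1a..0x1b] <- [77 f3]
D4: mem[0x08..0x0c] <- [72 b7 77 f3 78]
query mem[0x0f]=0x72, mem[0x02]=0x77, mem[0x0d]=0xb7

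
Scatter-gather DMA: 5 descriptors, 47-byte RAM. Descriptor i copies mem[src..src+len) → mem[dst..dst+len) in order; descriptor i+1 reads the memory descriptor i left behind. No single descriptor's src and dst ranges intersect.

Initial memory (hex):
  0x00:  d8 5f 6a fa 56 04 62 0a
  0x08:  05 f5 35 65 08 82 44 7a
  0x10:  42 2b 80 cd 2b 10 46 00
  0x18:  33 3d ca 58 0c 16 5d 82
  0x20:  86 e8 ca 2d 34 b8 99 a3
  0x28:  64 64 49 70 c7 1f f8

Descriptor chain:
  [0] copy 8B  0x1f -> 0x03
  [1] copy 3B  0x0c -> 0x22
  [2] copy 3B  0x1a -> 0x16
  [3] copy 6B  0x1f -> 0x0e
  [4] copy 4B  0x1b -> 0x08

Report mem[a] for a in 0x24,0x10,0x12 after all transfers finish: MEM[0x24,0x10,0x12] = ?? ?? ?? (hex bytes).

MEM[0x24,0x10,0x12] = 44 e8 82

#0 dst[0x03+8] := {0x82,0x86,0xe8,0xca,0x2d,0x34,0xb8,0x99}
#1 dst[0x22+3] := {0x08,0x82,0x44}
#2 dst[0x16+3] := {0xca,0x58,0x0c}
#3 dst[0x0e+6] := {0x82,0x86,0xe8,0x08,0x82,0x44}
#4 dst[0x08+4] := {0x58,0x0c,0x16,0x5d}
query mem[0x24]=0x44, mem[0x10]=0xe8, mem[0x12]=0x82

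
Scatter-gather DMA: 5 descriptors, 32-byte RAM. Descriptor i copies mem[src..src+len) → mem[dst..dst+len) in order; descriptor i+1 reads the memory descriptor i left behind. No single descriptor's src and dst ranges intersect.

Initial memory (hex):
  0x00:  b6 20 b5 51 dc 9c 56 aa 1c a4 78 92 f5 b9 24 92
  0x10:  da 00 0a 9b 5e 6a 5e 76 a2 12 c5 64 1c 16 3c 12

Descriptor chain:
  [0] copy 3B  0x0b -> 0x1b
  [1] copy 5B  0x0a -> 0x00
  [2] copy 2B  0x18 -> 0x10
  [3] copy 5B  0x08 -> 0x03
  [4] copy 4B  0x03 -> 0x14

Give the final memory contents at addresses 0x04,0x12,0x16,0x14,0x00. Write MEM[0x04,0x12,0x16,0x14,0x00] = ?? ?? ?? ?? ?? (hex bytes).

MEM[0x04,0x12,0x16,0x14,0x00] = a4 0a 78 1c 78

D0: mem[0x1b..0x1d] <- [92 f5 b9]
D1: mem[0x00..0x04] <- [78 92 f5 b9 24]
D2: mem[0x10..0x11] <- [a2 12]
D3: mem[0x03..0x07] <- [1c a4 78 92 f5]
D4: mem[0x14..0x17] <- [1c a4 78 92]
query mem[0x04]=0xa4, mem[0x12]=0x0a, mem[0x16]=0x78, mem[0x14]=0x1c, mem[0x00]=0x78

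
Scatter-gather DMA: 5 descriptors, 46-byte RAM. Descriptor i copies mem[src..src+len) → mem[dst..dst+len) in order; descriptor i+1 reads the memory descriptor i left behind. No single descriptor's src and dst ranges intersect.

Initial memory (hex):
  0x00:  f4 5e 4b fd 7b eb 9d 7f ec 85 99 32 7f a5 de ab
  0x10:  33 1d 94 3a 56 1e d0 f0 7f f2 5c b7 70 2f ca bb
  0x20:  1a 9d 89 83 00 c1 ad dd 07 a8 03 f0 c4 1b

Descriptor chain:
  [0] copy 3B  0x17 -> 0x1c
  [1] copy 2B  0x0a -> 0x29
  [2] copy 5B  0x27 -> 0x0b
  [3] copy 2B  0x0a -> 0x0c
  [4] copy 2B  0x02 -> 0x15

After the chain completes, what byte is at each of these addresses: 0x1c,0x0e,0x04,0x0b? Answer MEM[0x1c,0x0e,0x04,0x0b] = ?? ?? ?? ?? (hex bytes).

[0] 0x17->0x1c len=3 : f0 7f f2
[1] 0x0a->0x29 len=2 : 99 32
[2] 0x27->0x0b len=5 : dd 07 99 32 f0
[3] 0x0a->0x0c len=2 : 99 dd
[4] 0x02->0x15 len=2 : 4b fd
query mem[0x1c]=0xf0, mem[0x0e]=0x32, mem[0x04]=0x7b, mem[0x0b]=0xdd

MEM[0x1c,0x0e,0x04,0x0b] = f0 32 7b dd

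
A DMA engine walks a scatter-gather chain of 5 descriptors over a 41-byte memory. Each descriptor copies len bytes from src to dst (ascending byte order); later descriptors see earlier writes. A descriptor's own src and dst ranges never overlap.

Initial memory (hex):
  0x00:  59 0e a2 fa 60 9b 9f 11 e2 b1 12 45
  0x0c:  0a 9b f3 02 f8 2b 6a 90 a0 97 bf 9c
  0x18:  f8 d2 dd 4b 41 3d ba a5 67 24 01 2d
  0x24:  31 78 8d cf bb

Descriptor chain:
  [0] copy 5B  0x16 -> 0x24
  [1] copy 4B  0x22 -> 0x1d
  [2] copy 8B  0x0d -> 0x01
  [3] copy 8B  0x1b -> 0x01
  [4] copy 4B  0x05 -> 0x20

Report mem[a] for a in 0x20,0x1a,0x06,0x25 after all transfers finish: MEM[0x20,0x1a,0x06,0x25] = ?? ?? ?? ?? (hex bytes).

#0 dst[0x24+5] := {0xbf,0x9c,0xf8,0xd2,0xdd}
#1 dst[0x1d+4] := {0x01,0x2d,0xbf,0x9c}
#2 dst[0x01+8] := {0x9b,0xf3,0x02,0xf8,0x2b,0x6a,0x90,0xa0}
#3 dst[0x01+8] := {0x4b,0x41,0x01,0x2d,0xbf,0x9c,0x24,0x01}
#4 dst[0x20+4] := {0xbf,0x9c,0x24,0x01}
query mem[0x20]=0xbf, mem[0x1a]=0xdd, mem[0x06]=0x9c, mem[0x25]=0x9c

MEM[0x20,0x1a,0x06,0x25] = bf dd 9c 9c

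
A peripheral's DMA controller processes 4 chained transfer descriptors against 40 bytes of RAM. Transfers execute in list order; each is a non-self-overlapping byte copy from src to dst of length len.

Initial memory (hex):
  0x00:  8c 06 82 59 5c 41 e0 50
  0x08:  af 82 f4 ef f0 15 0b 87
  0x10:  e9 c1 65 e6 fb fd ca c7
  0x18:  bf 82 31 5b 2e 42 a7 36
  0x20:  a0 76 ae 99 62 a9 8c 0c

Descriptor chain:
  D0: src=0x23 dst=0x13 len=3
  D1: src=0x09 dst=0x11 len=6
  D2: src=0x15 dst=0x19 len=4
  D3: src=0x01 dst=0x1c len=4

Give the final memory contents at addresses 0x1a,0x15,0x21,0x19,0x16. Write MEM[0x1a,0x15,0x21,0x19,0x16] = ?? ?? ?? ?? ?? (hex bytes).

#0 dst[0x13+3] := {0x99,0x62,0xa9}
#1 dst[0x11+6] := {0x82,0xf4,0xef,0xf0,0x15,0x0b}
#2 dst[0x19+4] := {0x15,0x0b,0xc7,0xbf}
#3 dst[0x1c+4] := {0x06,0x82,0x59,0x5c}
query mem[0x1a]=0x0b, mem[0x15]=0x15, mem[0x21]=0x76, mem[0x19]=0x15, mem[0x16]=0x0b

MEM[0x1a,0x15,0x21,0x19,0x16] = 0b 15 76 15 0b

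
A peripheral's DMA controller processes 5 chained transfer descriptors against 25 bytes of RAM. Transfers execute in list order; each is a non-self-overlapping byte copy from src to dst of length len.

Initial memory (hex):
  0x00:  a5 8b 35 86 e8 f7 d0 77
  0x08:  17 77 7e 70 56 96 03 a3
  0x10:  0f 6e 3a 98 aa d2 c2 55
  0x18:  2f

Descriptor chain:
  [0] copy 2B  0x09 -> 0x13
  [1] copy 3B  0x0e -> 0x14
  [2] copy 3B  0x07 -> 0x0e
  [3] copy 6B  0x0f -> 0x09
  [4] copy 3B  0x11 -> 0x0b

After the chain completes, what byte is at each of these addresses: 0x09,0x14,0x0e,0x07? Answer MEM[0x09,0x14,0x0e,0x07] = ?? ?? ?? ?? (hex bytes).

MEM[0x09,0x14,0x0e,0x07] = 17 03 03 77

[0] 0x09->0x13 len=2 : 77 7e
[1] 0x0e->0x14 len=3 : 03 a3 0f
[2] 0x07->0x0e len=3 : 77 17 77
[3] 0x0f->0x09 len=6 : 17 77 6e 3a 77 03
[4] 0x11->0x0b len=3 : 6e 3a 77
query mem[0x09]=0x17, mem[0x14]=0x03, mem[0x0e]=0x03, mem[0x07]=0x77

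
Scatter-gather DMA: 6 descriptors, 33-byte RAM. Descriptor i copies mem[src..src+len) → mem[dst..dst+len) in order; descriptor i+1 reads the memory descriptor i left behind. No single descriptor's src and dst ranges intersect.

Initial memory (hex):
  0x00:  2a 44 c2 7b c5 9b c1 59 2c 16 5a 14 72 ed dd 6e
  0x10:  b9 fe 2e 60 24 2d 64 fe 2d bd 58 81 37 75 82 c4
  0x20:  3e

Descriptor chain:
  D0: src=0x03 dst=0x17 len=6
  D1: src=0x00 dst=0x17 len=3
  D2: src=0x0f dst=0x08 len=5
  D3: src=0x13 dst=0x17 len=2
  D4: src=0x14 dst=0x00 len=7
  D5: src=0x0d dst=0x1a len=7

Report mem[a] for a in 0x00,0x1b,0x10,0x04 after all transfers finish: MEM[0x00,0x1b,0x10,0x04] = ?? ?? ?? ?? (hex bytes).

#0 dst[0x17+6] := {0x7b,0xc5,0x9b,0xc1,0x59,0x2c}
#1 dst[0x17+3] := {0x2a,0x44,0xc2}
#2 dst[0x08+5] := {0x6e,0xb9,0xfe,0x2e,0x60}
#3 dst[0x17+2] := {0x60,0x24}
#4 dst[0x00+7] := {0x24,0x2d,0x64,0x60,0x24,0xc2,0xc1}
#5 dst[0x1a+7] := {0xed,0xdd,0x6e,0xb9,0xfe,0x2e,0x60}
query mem[0x00]=0x24, mem[0x1b]=0xdd, mem[0x10]=0xb9, mem[0x04]=0x24

MEM[0x00,0x1b,0x10,0x04] = 24 dd b9 24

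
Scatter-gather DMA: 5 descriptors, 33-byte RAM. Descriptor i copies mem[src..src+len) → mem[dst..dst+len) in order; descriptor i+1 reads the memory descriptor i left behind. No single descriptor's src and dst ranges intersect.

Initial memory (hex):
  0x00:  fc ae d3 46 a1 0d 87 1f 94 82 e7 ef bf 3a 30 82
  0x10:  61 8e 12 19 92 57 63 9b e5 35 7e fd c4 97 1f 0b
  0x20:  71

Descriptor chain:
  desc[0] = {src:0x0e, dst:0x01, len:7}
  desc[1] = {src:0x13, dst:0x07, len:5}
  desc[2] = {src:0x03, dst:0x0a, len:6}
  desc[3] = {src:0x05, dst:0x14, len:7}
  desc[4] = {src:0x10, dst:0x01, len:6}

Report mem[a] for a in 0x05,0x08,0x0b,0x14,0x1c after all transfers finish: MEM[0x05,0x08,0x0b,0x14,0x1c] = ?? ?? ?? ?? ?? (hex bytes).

MEM[0x05,0x08,0x0b,0x14,0x1c] = 12 92 8e 12 c4

  after D0: wrote 7B at 0x01 = 3082618e121992
  after D1: wrote 5B at 0x07 = 199257639b
  after D2: wrote 6B at 0x0a = 618e12191992
  after D3: wrote 7B at 0x14 = 1219199257618e
  after D4: wrote 6B at 0x01 = 618e12191219
query mem[0x05]=0x12, mem[0x08]=0x92, mem[0x0b]=0x8e, mem[0x14]=0x12, mem[0x1c]=0xc4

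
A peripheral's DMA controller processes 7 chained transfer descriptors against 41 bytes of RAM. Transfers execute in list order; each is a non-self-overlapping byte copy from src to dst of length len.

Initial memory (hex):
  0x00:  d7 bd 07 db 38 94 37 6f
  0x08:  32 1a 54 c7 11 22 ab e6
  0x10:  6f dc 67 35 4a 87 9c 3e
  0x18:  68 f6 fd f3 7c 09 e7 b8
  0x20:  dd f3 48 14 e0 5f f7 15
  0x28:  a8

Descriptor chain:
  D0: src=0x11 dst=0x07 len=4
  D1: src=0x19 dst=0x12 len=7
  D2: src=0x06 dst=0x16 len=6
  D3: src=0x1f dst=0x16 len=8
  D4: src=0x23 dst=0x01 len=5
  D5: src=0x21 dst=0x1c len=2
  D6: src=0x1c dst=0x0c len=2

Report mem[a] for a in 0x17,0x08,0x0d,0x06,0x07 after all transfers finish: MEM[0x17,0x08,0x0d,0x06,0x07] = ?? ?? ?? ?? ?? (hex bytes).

  after D0: wrote 4B at 0x07 = dc67354a
  after D1: wrote 7B at 0x12 = f6fdf37c09e7b8
  after D2: wrote 6B at 0x16 = 37dc67354ac7
  after D3: wrote 8B at 0x16 = b8ddf34814e05ff7
  after D4: wrote 5B at 0x01 = 14e05ff715
  after D5: wrote 2B at 0x1c = f348
  after D6: wrote 2B at 0x0c = f348
query mem[0x17]=0xdd, mem[0x08]=0x67, mem[0x0d]=0x48, mem[0x06]=0x37, mem[0x07]=0xdc

MEM[0x17,0x08,0x0d,0x06,0x07] = dd 67 48 37 dc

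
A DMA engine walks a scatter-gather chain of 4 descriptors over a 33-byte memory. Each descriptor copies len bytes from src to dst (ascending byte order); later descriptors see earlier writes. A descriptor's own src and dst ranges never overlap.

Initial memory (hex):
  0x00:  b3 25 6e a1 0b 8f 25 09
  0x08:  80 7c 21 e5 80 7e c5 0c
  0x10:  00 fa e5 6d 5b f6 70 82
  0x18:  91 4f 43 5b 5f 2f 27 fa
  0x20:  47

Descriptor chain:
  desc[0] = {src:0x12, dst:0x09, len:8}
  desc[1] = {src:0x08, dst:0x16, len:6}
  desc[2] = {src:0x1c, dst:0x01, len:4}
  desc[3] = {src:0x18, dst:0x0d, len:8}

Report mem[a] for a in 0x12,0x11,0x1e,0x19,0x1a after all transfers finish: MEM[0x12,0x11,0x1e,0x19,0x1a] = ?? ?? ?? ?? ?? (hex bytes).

MEM[0x12,0x11,0x1e,0x19,0x1a] = 2f 5f 27 5b f6

#0 dst[0x09+8] := {0xe5,0x6d,0x5b,0xf6,0x70,0x82,0x91,0x4f}
#1 dst[0x16+6] := {0x80,0xe5,0x6d,0x5b,0xf6,0x70}
#2 dst[0x01+4] := {0x5f,0x2f,0x27,0xfa}
#3 dst[0x0d+8] := {0x6d,0x5b,0xf6,0x70,0x5f,0x2f,0x27,0xfa}
query mem[0x12]=0x2f, mem[0x11]=0x5f, mem[0x1e]=0x27, mem[0x19]=0x5b, mem[0x1a]=0xf6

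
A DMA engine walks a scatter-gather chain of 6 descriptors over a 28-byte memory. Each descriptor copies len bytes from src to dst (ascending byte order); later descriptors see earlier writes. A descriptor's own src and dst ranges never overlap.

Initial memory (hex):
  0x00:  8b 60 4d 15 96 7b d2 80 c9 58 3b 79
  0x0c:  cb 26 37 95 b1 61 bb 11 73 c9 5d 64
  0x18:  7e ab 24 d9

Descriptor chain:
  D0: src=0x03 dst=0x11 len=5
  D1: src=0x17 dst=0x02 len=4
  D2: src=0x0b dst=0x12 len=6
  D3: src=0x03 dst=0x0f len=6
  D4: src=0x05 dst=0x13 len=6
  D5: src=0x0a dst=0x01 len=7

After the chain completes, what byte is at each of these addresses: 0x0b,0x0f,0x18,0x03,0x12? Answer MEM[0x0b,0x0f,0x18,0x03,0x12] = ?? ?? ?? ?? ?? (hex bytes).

MEM[0x0b,0x0f,0x18,0x03,0x12] = 79 7e 3b cb d2

#0 dst[0x11+5] := {0x15,0x96,0x7b,0xd2,0x80}
#1 dst[0x02+4] := {0x64,0x7e,0xab,0x24}
#2 dst[0x12+6] := {0x79,0xcb,0x26,0x37,0x95,0xb1}
#3 dst[0x0f+6] := {0x7e,0xab,0x24,0xd2,0x80,0xc9}
#4 dst[0x13+6] := {0x24,0xd2,0x80,0xc9,0x58,0x3b}
#5 dst[0x01+7] := {0x3b,0x79,0xcb,0x26,0x37,0x7e,0xab}
query mem[0x0b]=0x79, mem[0x0f]=0x7e, mem[0x18]=0x3b, mem[0x03]=0xcb, mem[0x12]=0xd2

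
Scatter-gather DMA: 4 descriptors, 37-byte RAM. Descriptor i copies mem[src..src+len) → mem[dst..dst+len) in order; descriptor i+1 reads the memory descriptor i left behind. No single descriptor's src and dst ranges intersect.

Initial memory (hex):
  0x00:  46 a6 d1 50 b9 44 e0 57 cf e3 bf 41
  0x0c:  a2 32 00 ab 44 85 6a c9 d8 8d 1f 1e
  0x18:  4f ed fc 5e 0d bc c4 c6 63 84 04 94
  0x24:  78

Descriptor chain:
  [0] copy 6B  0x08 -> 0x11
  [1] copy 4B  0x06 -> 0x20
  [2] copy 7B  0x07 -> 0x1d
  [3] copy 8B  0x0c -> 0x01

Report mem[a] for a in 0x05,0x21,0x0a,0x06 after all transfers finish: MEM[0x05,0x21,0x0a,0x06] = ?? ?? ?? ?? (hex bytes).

[0] 0x08->0x11 len=6 : cf e3 bf 41 a2 32
[1] 0x06->0x20 len=4 : e0 57 cf e3
[2] 0x07->0x1d len=7 : 57 cf e3 bf 41 a2 32
[3] 0x0c->0x01 len=8 : a2 32 00 ab 44 cf e3 bf
query mem[0x05]=0x44, mem[0x21]=0x41, mem[0x0a]=0xbf, mem[0x06]=0xcf

MEM[0x05,0x21,0x0a,0x06] = 44 41 bf cf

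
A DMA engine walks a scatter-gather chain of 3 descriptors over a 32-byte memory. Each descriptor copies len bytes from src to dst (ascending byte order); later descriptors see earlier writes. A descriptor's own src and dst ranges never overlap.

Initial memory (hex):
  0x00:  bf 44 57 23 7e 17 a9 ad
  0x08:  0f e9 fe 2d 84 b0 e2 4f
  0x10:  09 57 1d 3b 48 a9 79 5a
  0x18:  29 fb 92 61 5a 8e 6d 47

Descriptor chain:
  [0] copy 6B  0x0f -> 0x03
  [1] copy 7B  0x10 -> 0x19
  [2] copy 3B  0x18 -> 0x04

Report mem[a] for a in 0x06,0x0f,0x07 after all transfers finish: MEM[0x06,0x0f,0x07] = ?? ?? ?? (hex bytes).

MEM[0x06,0x0f,0x07] = 57 4f 3b

  after D0: wrote 6B at 0x03 = 4f09571d3b48
  after D1: wrote 7B at 0x19 = 09571d3b48a979
  after D2: wrote 3B at 0x04 = 290957
query mem[0x06]=0x57, mem[0x0f]=0x4f, mem[0x07]=0x3b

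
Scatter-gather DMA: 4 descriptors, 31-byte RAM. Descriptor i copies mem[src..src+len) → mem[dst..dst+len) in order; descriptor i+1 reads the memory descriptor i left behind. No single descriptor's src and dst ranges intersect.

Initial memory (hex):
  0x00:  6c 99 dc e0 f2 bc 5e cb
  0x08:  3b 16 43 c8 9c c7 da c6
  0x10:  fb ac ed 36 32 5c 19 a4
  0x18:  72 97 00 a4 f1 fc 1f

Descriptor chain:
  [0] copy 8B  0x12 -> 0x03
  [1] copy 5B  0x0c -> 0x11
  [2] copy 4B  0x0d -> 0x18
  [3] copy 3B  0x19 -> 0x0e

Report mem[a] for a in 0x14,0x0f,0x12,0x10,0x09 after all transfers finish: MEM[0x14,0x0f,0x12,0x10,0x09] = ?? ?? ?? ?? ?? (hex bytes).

#0 dst[0x03+8] := {0xed,0x36,0x32,0x5c,0x19,0xa4,0x72,0x97}
#1 dst[0x11+5] := {0x9c,0xc7,0xda,0xc6,0xfb}
#2 dst[0x18+4] := {0xc7,0xda,0xc6,0xfb}
#3 dst[0x0e+3] := {0xda,0xc6,0xfb}
query mem[0x14]=0xc6, mem[0x0f]=0xc6, mem[0x12]=0xc7, mem[0x10]=0xfb, mem[0x09]=0x72

MEM[0x14,0x0f,0x12,0x10,0x09] = c6 c6 c7 fb 72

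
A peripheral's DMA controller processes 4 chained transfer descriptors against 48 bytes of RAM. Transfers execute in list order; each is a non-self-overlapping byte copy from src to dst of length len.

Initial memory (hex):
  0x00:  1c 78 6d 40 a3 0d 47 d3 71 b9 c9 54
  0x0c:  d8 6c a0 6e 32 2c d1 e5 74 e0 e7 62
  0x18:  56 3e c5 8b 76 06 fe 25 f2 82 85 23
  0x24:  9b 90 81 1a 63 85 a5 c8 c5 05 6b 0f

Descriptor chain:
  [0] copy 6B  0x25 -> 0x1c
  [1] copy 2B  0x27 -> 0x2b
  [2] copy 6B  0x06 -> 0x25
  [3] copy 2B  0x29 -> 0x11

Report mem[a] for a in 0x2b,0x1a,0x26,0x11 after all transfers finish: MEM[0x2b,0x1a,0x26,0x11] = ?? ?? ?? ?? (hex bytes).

[0] 0x25->0x1c len=6 : 90 81 1a 63 85 a5
[1] 0x27->0x2b len=2 : 1a 63
[2] 0x06->0x25 len=6 : 47 d3 71 b9 c9 54
[3] 0x29->0x11 len=2 : c9 54
query mem[0x2b]=0x1a, mem[0x1a]=0xc5, mem[0x26]=0xd3, mem[0x11]=0xc9

MEM[0x2b,0x1a,0x26,0x11] = 1a c5 d3 c9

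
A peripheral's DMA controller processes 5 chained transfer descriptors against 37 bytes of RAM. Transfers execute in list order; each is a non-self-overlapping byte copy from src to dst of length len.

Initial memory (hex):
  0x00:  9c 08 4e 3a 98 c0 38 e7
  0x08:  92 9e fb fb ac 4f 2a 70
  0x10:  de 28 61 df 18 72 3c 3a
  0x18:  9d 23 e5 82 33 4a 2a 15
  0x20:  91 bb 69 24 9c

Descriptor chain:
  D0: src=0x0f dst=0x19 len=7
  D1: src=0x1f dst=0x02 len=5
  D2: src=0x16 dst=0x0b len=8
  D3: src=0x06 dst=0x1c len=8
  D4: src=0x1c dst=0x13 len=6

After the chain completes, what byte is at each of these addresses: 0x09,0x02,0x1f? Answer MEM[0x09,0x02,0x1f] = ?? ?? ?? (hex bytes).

MEM[0x09,0x02,0x1f] = 9e 72 9e

D0: mem[0x19..0x1f] <- [70 de 28 61 df 18 72]
D1: mem[0x02..0x06] <- [72 91 bb 69 24]
D2: mem[0x0b..0x12] <- [3c 3a 9d 70 de 28 61 df]
D3: mem[0x1c..0x23] <- [24 e7 92 9e fb 3c 3a 9d]
D4: mem[0x13..0x18] <- [24 e7 92 9e fb 3c]
query mem[0x09]=0x9e, mem[0x02]=0x72, mem[0x1f]=0x9e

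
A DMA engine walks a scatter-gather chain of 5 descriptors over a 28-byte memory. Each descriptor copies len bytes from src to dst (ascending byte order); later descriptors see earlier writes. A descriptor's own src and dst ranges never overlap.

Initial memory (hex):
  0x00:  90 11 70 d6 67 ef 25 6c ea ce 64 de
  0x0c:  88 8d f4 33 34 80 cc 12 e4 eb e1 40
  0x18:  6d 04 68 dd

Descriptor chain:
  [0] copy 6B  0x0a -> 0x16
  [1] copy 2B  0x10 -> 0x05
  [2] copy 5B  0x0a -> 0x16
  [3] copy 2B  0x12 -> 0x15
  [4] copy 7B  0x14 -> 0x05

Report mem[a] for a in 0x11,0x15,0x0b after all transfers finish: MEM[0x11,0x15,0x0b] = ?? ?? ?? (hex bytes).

  after D0: wrote 6B at 0x16 = 64de888df433
  after D1: wrote 2B at 0x05 = 3480
  after D2: wrote 5B at 0x16 = 64de888df4
  after D3: wrote 2B at 0x15 = cc12
  after D4: wrote 7B at 0x05 = e4cc12de888df4
query mem[0x11]=0x80, mem[0x15]=0xcc, mem[0x0b]=0xf4

MEM[0x11,0x15,0x0b] = 80 cc f4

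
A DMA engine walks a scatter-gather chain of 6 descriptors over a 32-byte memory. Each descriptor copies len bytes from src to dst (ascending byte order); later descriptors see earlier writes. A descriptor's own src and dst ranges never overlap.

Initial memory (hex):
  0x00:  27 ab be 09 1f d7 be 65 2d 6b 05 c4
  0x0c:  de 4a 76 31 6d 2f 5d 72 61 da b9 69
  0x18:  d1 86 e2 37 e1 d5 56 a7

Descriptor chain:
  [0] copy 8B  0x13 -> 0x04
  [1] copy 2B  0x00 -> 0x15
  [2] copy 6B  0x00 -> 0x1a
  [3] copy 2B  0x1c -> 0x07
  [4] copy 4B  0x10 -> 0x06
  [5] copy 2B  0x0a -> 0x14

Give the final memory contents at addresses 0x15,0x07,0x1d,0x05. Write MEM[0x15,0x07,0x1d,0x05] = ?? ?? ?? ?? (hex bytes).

MEM[0x15,0x07,0x1d,0x05] = e2 2f 09 61

#0 dst[0x04+8] := {0x72,0x61,0xda,0xb9,0x69,0xd1,0x86,0xe2}
#1 dst[0x15+2] := {0x27,0xab}
#2 dst[0x1a+6] := {0x27,0xab,0xbe,0x09,0x72,0x61}
#3 dst[0x07+2] := {0xbe,0x09}
#4 dst[0x06+4] := {0x6d,0x2f,0x5d,0x72}
#5 dst[0x14+2] := {0x86,0xe2}
query mem[0x15]=0xe2, mem[0x07]=0x2f, mem[0x1d]=0x09, mem[0x05]=0x61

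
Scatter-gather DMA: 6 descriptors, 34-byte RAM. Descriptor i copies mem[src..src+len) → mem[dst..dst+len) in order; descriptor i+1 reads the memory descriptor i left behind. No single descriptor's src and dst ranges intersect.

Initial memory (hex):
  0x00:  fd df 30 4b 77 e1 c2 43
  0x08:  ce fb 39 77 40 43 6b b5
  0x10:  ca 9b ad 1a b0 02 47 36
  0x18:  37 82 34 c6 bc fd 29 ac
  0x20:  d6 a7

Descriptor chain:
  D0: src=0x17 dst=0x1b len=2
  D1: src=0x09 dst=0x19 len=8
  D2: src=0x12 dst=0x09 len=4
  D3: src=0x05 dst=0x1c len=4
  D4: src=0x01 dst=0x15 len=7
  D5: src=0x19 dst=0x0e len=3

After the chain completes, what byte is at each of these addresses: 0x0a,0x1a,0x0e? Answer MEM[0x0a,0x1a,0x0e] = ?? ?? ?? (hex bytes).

  after D0: wrote 2B at 0x1b = 3637
  after D1: wrote 8B at 0x19 = fb397740436bb5ca
  after D2: wrote 4B at 0x09 = ad1ab002
  after D3: wrote 4B at 0x1c = e1c243ce
  after D4: wrote 7B at 0x15 = df304b77e1c243
  after D5: wrote 3B at 0x0e = e1c243
query mem[0x0a]=0x1a, mem[0x1a]=0xc2, mem[0x0e]=0xe1

MEM[0x0a,0x1a,0x0e] = 1a c2 e1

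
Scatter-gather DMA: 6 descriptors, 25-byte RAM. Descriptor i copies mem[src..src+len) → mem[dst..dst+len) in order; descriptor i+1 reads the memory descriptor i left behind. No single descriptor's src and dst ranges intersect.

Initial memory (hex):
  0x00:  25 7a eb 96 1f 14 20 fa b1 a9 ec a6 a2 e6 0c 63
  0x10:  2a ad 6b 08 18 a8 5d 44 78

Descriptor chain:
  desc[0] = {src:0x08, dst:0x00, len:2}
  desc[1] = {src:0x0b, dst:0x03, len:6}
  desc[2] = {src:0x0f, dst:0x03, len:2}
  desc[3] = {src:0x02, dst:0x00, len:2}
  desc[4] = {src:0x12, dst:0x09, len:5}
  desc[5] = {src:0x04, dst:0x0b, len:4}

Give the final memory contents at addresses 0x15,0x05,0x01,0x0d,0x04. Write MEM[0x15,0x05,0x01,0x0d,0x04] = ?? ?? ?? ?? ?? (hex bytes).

#0 dst[0x00+2] := {0xb1,0xa9}
#1 dst[0x03+6] := {0xa6,0xa2,0xe6,0x0c,0x63,0x2a}
#2 dst[0x03+2] := {0x63,0x2a}
#3 dst[0x00+2] := {0xeb,0x63}
#4 dst[0x09+5] := {0x6b,0x08,0x18,0xa8,0x5d}
#5 dst[0x0b+4] := {0x2a,0xe6,0x0c,0x63}
query mem[0x15]=0xa8, mem[0x05]=0xe6, mem[0x01]=0x63, mem[0x0d]=0x0c, mem[0x04]=0x2a

MEM[0x15,0x05,0x01,0x0d,0x04] = a8 e6 63 0c 2a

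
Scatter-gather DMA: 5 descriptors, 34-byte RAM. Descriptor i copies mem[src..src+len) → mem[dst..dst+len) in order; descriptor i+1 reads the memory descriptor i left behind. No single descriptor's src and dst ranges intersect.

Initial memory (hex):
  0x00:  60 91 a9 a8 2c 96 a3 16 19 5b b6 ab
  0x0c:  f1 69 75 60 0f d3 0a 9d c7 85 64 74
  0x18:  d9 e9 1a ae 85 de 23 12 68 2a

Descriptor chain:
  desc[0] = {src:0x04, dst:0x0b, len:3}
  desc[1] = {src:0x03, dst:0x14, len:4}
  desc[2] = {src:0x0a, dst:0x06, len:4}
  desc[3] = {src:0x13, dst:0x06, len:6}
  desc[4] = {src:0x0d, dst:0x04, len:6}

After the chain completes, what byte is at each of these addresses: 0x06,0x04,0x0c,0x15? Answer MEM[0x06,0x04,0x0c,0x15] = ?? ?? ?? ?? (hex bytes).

MEM[0x06,0x04,0x0c,0x15] = 60 a3 96 2c

D0: mem[0x0b..0x0d] <- [2c 96 a3]
D1: mem[0x14..0x17] <- [a8 2c 96 a3]
D2: mem[0x06..0x09] <- [b6 2c 96 a3]
D3: mem[0x06..0x0b] <- [9d a8 2c 96 a3 d9]
D4: mem[0x04..0x09] <- [a3 75 60 0f d3 0a]
query mem[0x06]=0x60, mem[0x04]=0xa3, mem[0x0c]=0x96, mem[0x15]=0x2c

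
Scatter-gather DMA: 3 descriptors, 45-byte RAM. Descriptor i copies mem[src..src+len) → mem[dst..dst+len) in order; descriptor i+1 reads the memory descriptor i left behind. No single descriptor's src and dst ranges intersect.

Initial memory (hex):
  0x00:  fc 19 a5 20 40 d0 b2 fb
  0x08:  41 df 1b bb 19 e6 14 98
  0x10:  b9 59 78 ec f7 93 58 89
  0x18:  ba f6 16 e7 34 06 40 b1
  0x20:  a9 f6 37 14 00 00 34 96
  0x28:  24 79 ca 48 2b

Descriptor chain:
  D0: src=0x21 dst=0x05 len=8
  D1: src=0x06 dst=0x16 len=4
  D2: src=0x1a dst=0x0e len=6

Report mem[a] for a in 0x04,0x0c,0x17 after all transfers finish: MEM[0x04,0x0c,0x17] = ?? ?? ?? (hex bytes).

D0: mem[0x05..0x0c] <- [f6 37 14 00 00 34 96 24]
D1: mem[0x16..0x19] <- [37 14 00 00]
D2: mem[0x0e..0x13] <- [16 e7 34 06 40 b1]
query mem[0x04]=0x40, mem[0x0c]=0x24, mem[0x17]=0x14

MEM[0x04,0x0c,0x17] = 40 24 14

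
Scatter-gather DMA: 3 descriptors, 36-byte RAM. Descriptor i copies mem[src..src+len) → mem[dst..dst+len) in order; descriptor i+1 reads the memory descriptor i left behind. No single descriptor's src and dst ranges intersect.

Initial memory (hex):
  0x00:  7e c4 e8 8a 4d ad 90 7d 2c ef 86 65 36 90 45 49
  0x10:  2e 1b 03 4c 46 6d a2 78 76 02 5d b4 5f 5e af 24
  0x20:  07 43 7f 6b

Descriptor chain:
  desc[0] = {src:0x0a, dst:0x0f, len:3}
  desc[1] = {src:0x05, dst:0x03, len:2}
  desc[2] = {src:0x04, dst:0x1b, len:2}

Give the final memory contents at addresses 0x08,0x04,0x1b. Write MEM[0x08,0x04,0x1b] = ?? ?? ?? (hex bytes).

MEM[0x08,0x04,0x1b] = 2c 90 90

#0 dst[0x0f+3] := {0x86,0x65,0x36}
#1 dst[0x03+2] := {0xad,0x90}
#2 dst[0x1b+2] := {0x90,0xad}
query mem[0x08]=0x2c, mem[0x04]=0x90, mem[0x1b]=0x90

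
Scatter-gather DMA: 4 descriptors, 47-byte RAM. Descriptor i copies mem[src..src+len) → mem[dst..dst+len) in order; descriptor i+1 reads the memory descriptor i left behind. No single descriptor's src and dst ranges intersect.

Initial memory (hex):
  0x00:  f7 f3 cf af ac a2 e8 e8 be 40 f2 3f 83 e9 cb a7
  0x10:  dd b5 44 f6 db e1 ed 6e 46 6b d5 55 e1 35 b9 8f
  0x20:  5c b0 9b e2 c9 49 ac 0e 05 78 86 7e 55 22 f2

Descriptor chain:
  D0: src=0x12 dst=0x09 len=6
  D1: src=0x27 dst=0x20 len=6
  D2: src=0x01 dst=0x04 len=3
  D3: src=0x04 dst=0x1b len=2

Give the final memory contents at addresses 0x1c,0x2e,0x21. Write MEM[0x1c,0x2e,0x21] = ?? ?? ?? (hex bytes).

MEM[0x1c,0x2e,0x21] = cf f2 05

[0] 0x12->0x09 len=6 : 44 f6 db e1 ed 6e
[1] 0x27->0x20 len=6 : 0e 05 78 86 7e 55
[2] 0x01->0x04 len=3 : f3 cf af
[3] 0x04->0x1b len=2 : f3 cf
query mem[0x1c]=0xcf, mem[0x2e]=0xf2, mem[0x21]=0x05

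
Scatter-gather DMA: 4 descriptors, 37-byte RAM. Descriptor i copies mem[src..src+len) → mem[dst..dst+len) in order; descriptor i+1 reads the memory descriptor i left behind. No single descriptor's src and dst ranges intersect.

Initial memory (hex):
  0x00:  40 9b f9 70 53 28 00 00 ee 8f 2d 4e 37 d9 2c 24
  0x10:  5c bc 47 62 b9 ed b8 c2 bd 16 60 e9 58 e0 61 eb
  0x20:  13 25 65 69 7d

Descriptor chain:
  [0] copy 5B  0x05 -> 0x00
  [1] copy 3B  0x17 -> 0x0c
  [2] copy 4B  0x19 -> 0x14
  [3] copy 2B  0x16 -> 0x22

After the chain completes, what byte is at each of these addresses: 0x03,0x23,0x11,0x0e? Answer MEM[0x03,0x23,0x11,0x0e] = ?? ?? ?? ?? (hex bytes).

D0: mem[0x00..0x04] <- [28 00 00 ee 8f]
D1: mem[0x0c..0x0e] <- [c2 bd 16]
D2: mem[0x14..0x17] <- [16 60 e9 58]
D3: mem[0x22..0x23] <- [e9 58]
query mem[0x03]=0xee, mem[0x23]=0x58, mem[0x11]=0xbc, mem[0x0e]=0x16

MEM[0x03,0x23,0x11,0x0e] = ee 58 bc 16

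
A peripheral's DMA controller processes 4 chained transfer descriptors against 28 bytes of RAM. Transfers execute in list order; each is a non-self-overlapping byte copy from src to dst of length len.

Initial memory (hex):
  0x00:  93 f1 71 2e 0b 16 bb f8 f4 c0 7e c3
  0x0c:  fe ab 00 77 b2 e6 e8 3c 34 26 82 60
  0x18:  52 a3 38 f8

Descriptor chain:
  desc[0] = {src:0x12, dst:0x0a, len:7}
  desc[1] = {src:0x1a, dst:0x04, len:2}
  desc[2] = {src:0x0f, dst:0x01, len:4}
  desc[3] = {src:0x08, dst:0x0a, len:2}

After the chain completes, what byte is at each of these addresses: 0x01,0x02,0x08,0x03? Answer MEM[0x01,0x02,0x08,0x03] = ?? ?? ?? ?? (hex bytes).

MEM[0x01,0x02,0x08,0x03] = 60 52 f4 e6

D0: mem[0x0a..0x10] <- [e8 3c 34 26 82 60 52]
D1: mem[0x04..0x05] <- [38 f8]
D2: mem[0x01..0x04] <- [60 52 e6 e8]
D3: mem[0x0a..0x0b] <- [f4 c0]
query mem[0x01]=0x60, mem[0x02]=0x52, mem[0x08]=0xf4, mem[0x03]=0xe6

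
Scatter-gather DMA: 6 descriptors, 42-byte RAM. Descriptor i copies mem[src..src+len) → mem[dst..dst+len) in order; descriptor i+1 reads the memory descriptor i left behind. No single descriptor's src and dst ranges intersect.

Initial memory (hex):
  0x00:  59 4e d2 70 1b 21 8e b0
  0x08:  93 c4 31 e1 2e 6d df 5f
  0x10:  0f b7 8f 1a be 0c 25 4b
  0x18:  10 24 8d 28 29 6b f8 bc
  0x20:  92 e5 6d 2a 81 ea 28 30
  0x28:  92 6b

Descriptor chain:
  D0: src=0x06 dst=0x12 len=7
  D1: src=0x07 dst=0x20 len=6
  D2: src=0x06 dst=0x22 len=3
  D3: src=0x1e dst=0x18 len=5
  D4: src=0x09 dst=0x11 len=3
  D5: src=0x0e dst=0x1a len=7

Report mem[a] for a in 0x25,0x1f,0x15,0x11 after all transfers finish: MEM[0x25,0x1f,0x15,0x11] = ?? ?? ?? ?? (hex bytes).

  after D0: wrote 7B at 0x12 = 8eb093c431e12e
  after D1: wrote 6B at 0x20 = b093c431e12e
  after D2: wrote 3B at 0x22 = 8eb093
  after D3: wrote 5B at 0x18 = f8bcb0938e
  after D4: wrote 3B at 0x11 = c431e1
  after D5: wrote 7B at 0x1a = df5f0fc431e193
query mem[0x25]=0x2e, mem[0x1f]=0xe1, mem[0x15]=0xc4, mem[0x11]=0xc4

MEM[0x25,0x1f,0x15,0x11] = 2e e1 c4 c4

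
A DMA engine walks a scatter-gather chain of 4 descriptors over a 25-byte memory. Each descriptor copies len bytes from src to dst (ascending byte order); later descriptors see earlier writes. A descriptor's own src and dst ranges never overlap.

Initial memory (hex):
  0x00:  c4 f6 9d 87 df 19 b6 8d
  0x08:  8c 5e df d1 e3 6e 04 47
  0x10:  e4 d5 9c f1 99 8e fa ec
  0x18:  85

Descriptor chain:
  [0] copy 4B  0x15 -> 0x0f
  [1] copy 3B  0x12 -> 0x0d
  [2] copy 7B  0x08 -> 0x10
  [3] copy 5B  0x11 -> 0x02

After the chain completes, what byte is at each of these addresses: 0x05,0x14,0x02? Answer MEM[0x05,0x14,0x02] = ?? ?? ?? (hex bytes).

MEM[0x05,0x14,0x02] = e3 e3 5e

[0] 0x15->0x0f len=4 : 8e fa ec 85
[1] 0x12->0x0d len=3 : 85 f1 99
[2] 0x08->0x10 len=7 : 8c 5e df d1 e3 85 f1
[3] 0x11->0x02 len=5 : 5e df d1 e3 85
query mem[0x05]=0xe3, mem[0x14]=0xe3, mem[0x02]=0x5e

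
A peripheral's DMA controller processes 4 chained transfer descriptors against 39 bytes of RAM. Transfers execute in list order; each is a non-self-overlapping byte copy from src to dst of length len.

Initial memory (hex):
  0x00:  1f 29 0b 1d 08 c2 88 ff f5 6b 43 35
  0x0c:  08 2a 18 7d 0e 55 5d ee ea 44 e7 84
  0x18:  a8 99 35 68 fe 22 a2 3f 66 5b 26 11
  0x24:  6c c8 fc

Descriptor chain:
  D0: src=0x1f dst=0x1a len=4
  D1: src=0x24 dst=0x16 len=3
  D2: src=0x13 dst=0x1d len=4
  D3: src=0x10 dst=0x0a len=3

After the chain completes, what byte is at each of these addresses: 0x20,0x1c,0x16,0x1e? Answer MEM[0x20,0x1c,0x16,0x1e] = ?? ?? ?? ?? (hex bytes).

D0: mem[0x1a..0x1d] <- [3f 66 5b 26]
D1: mem[0x16..0x18] <- [6c c8 fc]
D2: mem[0x1d..0x20] <- [ee ea 44 6c]
D3: mem[0x0a..0x0c] <- [0e 55 5d]
query mem[0x20]=0x6c, mem[0x1c]=0x5b, mem[0x16]=0x6c, mem[0x1e]=0xea

MEM[0x20,0x1c,0x16,0x1e] = 6c 5b 6c ea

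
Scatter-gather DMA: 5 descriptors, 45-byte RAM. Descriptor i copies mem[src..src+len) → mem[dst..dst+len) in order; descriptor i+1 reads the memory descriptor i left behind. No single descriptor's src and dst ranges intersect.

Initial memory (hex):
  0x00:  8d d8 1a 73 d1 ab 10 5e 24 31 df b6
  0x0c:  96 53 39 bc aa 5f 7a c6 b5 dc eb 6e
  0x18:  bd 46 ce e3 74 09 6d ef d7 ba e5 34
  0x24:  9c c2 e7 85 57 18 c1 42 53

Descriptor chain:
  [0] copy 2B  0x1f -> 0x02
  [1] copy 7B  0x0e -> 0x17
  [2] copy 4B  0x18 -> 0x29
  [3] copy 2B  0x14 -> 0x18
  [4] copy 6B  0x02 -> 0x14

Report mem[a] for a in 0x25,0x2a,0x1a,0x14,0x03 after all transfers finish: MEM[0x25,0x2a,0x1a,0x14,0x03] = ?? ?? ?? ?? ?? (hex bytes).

D0: mem[0x02..0x03] <- [ef d7]
D1: mem[0x17..0x1d] <- [39 bc aa 5f 7a c6 b5]
D2: mem[0x29..0x2c] <- [bc aa 5f 7a]
D3: mem[0x18..0x19] <- [b5 dc]
D4: mem[0x14..0x19] <- [ef d7 d1 ab 10 5e]
query mem[0x25]=0xc2, mem[0x2a]=0xaa, mem[0x1a]=0x5f, mem[0x14]=0xef, mem[0x03]=0xd7

MEM[0x25,0x2a,0x1a,0x14,0x03] = c2 aa 5f ef d7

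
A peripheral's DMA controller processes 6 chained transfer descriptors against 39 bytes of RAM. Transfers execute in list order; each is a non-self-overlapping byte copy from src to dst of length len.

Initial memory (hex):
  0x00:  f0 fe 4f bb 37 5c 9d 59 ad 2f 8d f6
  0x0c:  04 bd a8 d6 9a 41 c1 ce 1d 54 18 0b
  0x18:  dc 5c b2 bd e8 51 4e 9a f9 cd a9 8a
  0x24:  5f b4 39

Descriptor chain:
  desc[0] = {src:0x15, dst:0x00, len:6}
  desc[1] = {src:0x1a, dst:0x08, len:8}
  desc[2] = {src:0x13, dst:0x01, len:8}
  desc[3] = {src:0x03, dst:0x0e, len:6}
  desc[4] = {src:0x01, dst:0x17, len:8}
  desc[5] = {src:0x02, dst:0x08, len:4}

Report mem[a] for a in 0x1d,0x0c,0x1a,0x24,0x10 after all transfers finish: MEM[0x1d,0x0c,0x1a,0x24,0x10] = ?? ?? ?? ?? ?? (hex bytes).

MEM[0x1d,0x0c,0x1a,0x24,0x10] = 5c 4e 18 5f 0b

#0 dst[0x00+6] := {0x54,0x18,0x0b,0xdc,0x5c,0xb2}
#1 dst[0x08+8] := {0xb2,0xbd,0xe8,0x51,0x4e,0x9a,0xf9,0xcd}
#2 dst[0x01+8] := {0xce,0x1d,0x54,0x18,0x0b,0xdc,0x5c,0xb2}
#3 dst[0x0e+6] := {0x54,0x18,0x0b,0xdc,0x5c,0xb2}
#4 dst[0x17+8] := {0xce,0x1d,0x54,0x18,0x0b,0xdc,0x5c,0xb2}
#5 dst[0x08+4] := {0x1d,0x54,0x18,0x0b}
query mem[0x1d]=0x5c, mem[0x0c]=0x4e, mem[0x1a]=0x18, mem[0x24]=0x5f, mem[0x10]=0x0b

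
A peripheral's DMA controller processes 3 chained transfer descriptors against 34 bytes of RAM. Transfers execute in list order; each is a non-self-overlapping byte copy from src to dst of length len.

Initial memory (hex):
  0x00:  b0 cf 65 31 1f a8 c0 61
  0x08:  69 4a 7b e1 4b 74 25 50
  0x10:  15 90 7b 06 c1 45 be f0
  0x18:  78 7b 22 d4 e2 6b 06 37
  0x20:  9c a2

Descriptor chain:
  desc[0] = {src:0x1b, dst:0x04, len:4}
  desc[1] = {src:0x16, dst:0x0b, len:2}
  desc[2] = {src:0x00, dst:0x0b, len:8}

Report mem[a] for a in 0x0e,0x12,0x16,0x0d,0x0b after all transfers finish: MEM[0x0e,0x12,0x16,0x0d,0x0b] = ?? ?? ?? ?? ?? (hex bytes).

MEM[0x0e,0x12,0x16,0x0d,0x0b] = 31 06 be 65 b0

D0: mem[0x04..0x07] <- [d4 e2 6b 06]
D1: mem[0x0b..0x0c] <- [be f0]
D2: mem[0x0b..0x12] <- [b0 cf 65 31 d4 e2 6b 06]
query mem[0x0e]=0x31, mem[0x12]=0x06, mem[0x16]=0xbe, mem[0x0d]=0x65, mem[0x0b]=0xb0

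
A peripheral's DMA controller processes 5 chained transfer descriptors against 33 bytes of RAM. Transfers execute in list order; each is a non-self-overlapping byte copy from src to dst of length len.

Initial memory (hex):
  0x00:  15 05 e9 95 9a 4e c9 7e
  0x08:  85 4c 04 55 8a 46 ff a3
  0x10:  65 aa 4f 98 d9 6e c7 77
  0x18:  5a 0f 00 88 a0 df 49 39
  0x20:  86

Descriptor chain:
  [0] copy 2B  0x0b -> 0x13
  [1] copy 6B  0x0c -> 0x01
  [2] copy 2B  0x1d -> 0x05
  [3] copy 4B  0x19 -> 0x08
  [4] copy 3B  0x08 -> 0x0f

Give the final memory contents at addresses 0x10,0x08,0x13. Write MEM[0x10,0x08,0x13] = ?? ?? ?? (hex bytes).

  after D0: wrote 2B at 0x13 = 558a
  after D1: wrote 6B at 0x01 = 8a46ffa365aa
  after D2: wrote 2B at 0x05 = df49
  after D3: wrote 4B at 0x08 = 0f0088a0
  after D4: wrote 3B at 0x0f = 0f0088
query mem[0x10]=0x00, mem[0x08]=0x0f, mem[0x13]=0x55

MEM[0x10,0x08,0x13] = 00 0f 55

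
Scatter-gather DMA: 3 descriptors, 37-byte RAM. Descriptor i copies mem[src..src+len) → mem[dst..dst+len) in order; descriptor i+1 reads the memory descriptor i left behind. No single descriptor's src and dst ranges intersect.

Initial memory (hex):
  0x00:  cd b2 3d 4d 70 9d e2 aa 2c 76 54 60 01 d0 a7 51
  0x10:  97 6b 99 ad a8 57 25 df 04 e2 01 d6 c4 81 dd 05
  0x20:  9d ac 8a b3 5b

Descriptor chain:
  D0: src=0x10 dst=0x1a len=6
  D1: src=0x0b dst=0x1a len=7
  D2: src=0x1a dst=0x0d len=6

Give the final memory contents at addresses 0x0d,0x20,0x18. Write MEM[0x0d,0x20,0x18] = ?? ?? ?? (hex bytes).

MEM[0x0d,0x20,0x18] = 60 6b 04

  after D0: wrote 6B at 0x1a = 976b99ada857
  after D1: wrote 7B at 0x1a = 6001d0a751976b
  after D2: wrote 6B at 0x0d = 6001d0a75197
query mem[0x0d]=0x60, mem[0x20]=0x6b, mem[0x18]=0x04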